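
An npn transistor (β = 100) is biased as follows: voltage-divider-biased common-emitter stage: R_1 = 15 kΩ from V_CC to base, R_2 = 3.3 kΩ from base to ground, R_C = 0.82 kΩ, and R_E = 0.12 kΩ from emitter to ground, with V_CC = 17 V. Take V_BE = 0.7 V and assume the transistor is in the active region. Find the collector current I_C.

Thevenize the base divider: V_Th = V_CC·R_2/(R_1+R_2) = 17×3.3/18.3 = 3.07 V, R_Th = R_1‖R_2 = 2.7 kΩ.
Base-emitter loop: V_Th = I_B·R_Th + V_BE + (β+1)I_B·R_E, so I_B = (3.07 − 0.7) / (2.7 + 101×0.12) = 0.16 mA.
I_C = β·I_B = 100×0.16 = 16 mA, and I_E = (β+1)I_B = 16.1 mA.
V_CE = V_CC − I_C·R_C − I_E·R_E = 17 − 16×0.82 − 16.1×0.12 = 1.98 V.
V_CE = 1.98 V > 0.2 V confirms active-region operation.

I_C ≈ 16 mA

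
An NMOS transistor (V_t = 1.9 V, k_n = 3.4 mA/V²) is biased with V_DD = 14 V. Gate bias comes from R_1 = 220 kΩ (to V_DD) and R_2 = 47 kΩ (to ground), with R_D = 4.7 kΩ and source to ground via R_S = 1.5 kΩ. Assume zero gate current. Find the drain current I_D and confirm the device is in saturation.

I_D ≈ 0.17 mA

V_G = V_DD·R_2/(R_1+R_2) = 14×47/267 = 2.46 V.
Assume saturation: I_D = (k_n/2)(V_GS − V_t)² with V_GS = V_G − I_D·R_S = 2.46 − 1.5·I_D.
Substituting gives 3.82·I_D² − 3.88·I_D + 0.542 = 0, with roots I_D = 0.167 or 0.847 mA.
The root I_D = 0.847 mA gives V_GS = 1.19 V ≤ V_t, so take I_D = 0.167 mA.
Then V_GS = 2.21 V and V_DS = V_DD − I_D(R_D+R_S) = 14 − 0.167×6.2 = 13 V.
Saturation requires V_DS ≥ V_GS − V_t = 0.314 V; 13 ≥ 0.314 ✓.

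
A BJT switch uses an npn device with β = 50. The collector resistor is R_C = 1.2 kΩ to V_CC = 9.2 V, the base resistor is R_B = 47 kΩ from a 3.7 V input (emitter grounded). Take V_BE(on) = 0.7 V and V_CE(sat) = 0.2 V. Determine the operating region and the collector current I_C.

Assume active. Base-emitter loop: I_B = (V_BB − V_BE)/R_B = (3.7 − 0.7)/47 = 0.0638 mA.
I_C = β·I_B = 50×0.0638 = 3.19 mA.
V_CE = V_CC − I_C·R_C = 9.2 − 3.19×1.2 = 5.37 V > V_CE(sat), so the active-region assumption holds.

active; I_C ≈ 3.2 mA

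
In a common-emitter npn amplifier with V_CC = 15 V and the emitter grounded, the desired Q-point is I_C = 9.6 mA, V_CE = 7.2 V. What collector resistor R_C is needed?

R_C ≈ 0.81 kΩ

Collector loop: V_CC = I_C·R_C + V_CE.
R_C = (V_CC − V_CE)/I_C = (15 − 7.2)/9.6 = 0.812 kΩ.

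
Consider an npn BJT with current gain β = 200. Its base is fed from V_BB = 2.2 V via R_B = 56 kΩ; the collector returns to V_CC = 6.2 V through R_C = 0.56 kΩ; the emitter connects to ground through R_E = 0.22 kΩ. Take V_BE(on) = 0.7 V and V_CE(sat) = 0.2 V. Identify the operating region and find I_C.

Assume active. Base-emitter loop: I_B = (V_BB − V_BE)/(R_B + (β+1)R_E) = (2.2 − 0.7)/(56 + 201×0.22) = 0.015 mA.
I_C = β·I_B = 200×0.015 = 2.99 mA.
V_CE = V_CC − I_C·R_C − I_E·R_E = 6.2 − 2.99×0.56 − 3.01×0.22 = 3.86 V > V_CE(sat), so the active-region assumption holds.

active; I_C ≈ 3 mA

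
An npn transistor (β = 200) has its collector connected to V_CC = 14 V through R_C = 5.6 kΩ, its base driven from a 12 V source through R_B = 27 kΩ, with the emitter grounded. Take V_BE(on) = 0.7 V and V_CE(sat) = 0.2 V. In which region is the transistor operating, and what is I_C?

saturation; I_C ≈ 2.5 mA

Assume active: I_B = (12 − 0.7)/27 = 0.419 mA, giving I_C = β·I_B = 83.7 mA.
But then V_CE = 14 − 83.7×5.6 = -455 V < V_CE(sat) = 0.2 V — impossible in the active region.
So the transistor is saturated. With V_CE = 0.2 V, I_C = (V_CC − 0.2)/R_C = 13.8/5.6 = 2.46 mA.
Check: β·I_B = 83.7 mA > I_C = 2.46 mA, confirming saturation.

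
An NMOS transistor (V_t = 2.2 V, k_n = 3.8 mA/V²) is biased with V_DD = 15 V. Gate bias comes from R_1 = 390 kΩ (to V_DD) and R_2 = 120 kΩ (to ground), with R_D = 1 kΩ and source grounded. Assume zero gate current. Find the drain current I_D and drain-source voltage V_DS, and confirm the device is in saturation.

V_G = V_DD·R_2/(R_1+R_2) = 15×120/510 = 3.53 V. With the source grounded, V_GS = V_G = 3.53 V.
Assume saturation: I_D = (k_n/2)(V_GS − V_t)² = (3.8/2)×(3.53 − 2.2)² = 1.9×1.33² = 3.36 mA.
V_DS = V_DD − I_D·R_D = 15 − 3.36×1 = 11.6 V.
Saturation requires V_DS ≥ V_GS − V_t = 1.33 V; 11.6 ≥ 1.33 ✓.

I_D ≈ 3.4 mA, V_DS ≈ 12 V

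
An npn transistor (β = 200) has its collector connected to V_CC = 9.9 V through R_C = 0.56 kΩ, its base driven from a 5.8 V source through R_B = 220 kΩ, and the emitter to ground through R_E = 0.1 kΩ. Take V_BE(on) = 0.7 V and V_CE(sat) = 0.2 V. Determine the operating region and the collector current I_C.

active; I_C ≈ 4.2 mA

Assume active. Base-emitter loop: I_B = (V_BB − V_BE)/(R_B + (β+1)R_E) = (5.8 − 0.7)/(220 + 201×0.1) = 0.0212 mA.
I_C = β·I_B = 200×0.0212 = 4.25 mA.
V_CE = V_CC − I_C·R_C − I_E·R_E = 9.9 − 4.25×0.56 − 4.27×0.1 = 7.09 V > V_CE(sat), so the active-region assumption holds.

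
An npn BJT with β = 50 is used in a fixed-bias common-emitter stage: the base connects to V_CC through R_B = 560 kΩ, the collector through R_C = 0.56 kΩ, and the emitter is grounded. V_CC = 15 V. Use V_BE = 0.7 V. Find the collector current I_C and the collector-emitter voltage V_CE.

Base loop: V_CC = I_B·R_B + V_BE, so I_B = (15 − 0.7)/560 kΩ = 0.0255 mA.
In the active region I_C = β·I_B = 50 × 0.0255 = 1.28 mA.
Collector loop: V_CE = V_CC − I_C·R_C = 15 − 1.28×0.56 = 14.3 V.
Since V_CE = 14.3 V > V_CE(sat) ≈ 0.2 V, the transistor is in the active region as assumed.

I_C ≈ 1.3 mA, V_CE ≈ 14 V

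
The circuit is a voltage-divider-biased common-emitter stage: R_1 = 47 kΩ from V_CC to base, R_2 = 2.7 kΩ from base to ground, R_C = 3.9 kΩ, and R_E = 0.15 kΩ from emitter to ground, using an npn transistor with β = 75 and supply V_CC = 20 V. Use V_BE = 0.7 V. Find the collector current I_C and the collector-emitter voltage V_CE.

Thevenize the base divider: V_Th = V_CC·R_2/(R_1+R_2) = 20×2.7/49.7 = 1.09 V, R_Th = R_1‖R_2 = 2.55 kΩ.
Base-emitter loop: V_Th = I_B·R_Th + V_BE + (β+1)I_B·R_E, so I_B = (1.09 − 0.7) / (2.55 + 76×0.15) = 0.0277 mA.
I_C = β·I_B = 75×0.0277 = 2.08 mA, and I_E = (β+1)I_B = 2.11 mA.
V_CE = V_CC − I_C·R_C − I_E·R_E = 20 − 2.08×3.9 − 2.11×0.15 = 11.6 V.
V_CE = 11.6 V > 0.2 V confirms active-region operation.

I_C ≈ 2.1 mA, V_CE ≈ 12 V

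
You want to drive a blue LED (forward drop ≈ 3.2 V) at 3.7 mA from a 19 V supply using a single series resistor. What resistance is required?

The resistor drops V_S − V_D = 19 − 3.2 = 15.8 V at 3.7 mA.
R = 15.8 V / 3.7 mA = 4.27 kΩ.

R ≈ 4.3 kΩ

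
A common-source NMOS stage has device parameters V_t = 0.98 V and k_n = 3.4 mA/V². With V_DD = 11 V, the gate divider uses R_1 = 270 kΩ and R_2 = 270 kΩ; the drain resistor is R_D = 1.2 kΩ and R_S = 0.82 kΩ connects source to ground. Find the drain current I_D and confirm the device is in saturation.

I_D ≈ 3.7 mA

V_G = V_DD·R_2/(R_1+R_2) = 11×270/540 = 5.5 V.
Assume saturation: I_D = (k_n/2)(V_GS − V_t)² with V_GS = V_G − I_D·R_S = 5.5 − 0.82·I_D.
Substituting gives 1.14·I_D² − 13.6·I_D + 34.7 = 0, with roots I_D = 3.71 or 8.19 mA.
The root I_D = 8.19 mA gives V_GS = -1.21 V ≤ V_t, so take I_D = 3.71 mA.
Then V_GS = 2.46 V and V_DS = V_DD − I_D(R_D+R_S) = 11 − 3.71×2.02 = 3.5 V.
Saturation requires V_DS ≥ V_GS − V_t = 1.48 V; 3.5 ≥ 1.48 ✓.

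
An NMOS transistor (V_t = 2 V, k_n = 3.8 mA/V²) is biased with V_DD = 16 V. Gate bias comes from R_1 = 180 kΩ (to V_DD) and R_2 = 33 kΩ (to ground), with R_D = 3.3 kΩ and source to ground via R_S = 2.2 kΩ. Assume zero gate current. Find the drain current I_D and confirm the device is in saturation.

V_G = V_DD·R_2/(R_1+R_2) = 16×33/213 = 2.48 V.
Assume saturation: I_D = (k_n/2)(V_GS − V_t)² with V_GS = V_G − I_D·R_S = 2.48 − 2.2·I_D.
Substituting gives 9.2·I_D² − 5·I_D + 0.436 = 0, with roots I_D = 0.109 or 0.435 mA.
The root I_D = 0.435 mA gives V_GS = 1.52 V ≤ V_t, so take I_D = 0.109 mA.
Then V_GS = 2.24 V and V_DS = V_DD − I_D(R_D+R_S) = 16 − 0.109×5.5 = 15.4 V.
Saturation requires V_DS ≥ V_GS − V_t = 0.239 V; 15.4 ≥ 0.239 ✓.

I_D ≈ 0.11 mA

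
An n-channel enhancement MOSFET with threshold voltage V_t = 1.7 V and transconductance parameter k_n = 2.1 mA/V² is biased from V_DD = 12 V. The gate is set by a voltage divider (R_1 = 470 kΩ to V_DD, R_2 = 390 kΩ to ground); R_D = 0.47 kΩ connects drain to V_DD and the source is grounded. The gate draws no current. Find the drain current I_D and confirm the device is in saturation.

I_D ≈ 15 mA

V_G = V_DD·R_2/(R_1+R_2) = 12×390/860 = 5.44 V. With the source grounded, V_GS = V_G = 5.44 V.
Assume saturation: I_D = (k_n/2)(V_GS − V_t)² = (2.1/2)×(5.44 − 1.7)² = 1.05×3.74² = 14.7 mA.
V_DS = V_DD − I_D·R_D = 12 − 14.7×0.47 = 5.09 V.
Saturation requires V_DS ≥ V_GS − V_t = 3.74 V; 5.09 ≥ 3.74 ✓.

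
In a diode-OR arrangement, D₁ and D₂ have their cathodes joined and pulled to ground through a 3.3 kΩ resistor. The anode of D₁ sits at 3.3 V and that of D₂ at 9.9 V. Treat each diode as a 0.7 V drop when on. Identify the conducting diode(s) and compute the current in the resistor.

Only D₂ conducts; I_R ≈ 2.8 mA

Assume both conduct. Then node N would need to be at both 3.3−0.7 = 2.6 V and 9.9−0.7 = 9.2 V, which is impossible.
Assume only D₂ conducts: V_N = 9.9 − 0.7 = 9.2 V, so I_R = 9.2/3.3 = 2.79 mA.
Check D₁: its anode-to-cathode voltage is 3.3 − 9.2 = -5.9 V < 0.7 V, so it is off. The assumption is consistent.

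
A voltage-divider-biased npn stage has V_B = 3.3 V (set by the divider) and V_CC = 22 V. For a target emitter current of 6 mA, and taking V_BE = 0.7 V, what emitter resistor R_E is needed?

R_E ≈ 0.43 kΩ

V_E = V_B − V_BE = 3.3 − 0.7 = 2.6 V.
R_E = V_E / I_E = 2.6 / 6 = 0.433 kΩ.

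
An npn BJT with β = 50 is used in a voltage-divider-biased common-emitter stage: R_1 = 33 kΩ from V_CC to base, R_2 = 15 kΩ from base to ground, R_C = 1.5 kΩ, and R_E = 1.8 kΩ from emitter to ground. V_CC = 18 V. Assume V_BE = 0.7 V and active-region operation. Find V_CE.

V_CE ≈ 10 V

Thevenize the base divider: V_Th = V_CC·R_2/(R_1+R_2) = 18×15/48 = 5.62 V, R_Th = R_1‖R_2 = 10.3 kΩ.
Base-emitter loop: V_Th = I_B·R_Th + V_BE + (β+1)I_B·R_E, so I_B = (5.62 − 0.7) / (10.3 + 51×1.8) = 0.0482 mA.
I_C = β·I_B = 50×0.0482 = 2.41 mA, and I_E = (β+1)I_B = 2.46 mA.
V_CE = V_CC − I_C·R_C − I_E·R_E = 18 − 2.41×1.5 − 2.46×1.8 = 9.96 V.
V_CE = 9.96 V > 0.2 V confirms active-region operation.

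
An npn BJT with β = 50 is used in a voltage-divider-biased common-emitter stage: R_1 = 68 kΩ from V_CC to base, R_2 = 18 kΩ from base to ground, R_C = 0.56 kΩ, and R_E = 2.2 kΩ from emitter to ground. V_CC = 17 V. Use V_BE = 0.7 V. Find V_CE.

V_CE ≈ 14 V

Thevenize the base divider: V_Th = V_CC·R_2/(R_1+R_2) = 17×18/86 = 3.56 V, R_Th = R_1‖R_2 = 14.2 kΩ.
Base-emitter loop: V_Th = I_B·R_Th + V_BE + (β+1)I_B·R_E, so I_B = (3.56 − 0.7) / (14.2 + 51×2.2) = 0.0226 mA.
I_C = β·I_B = 50×0.0226 = 1.13 mA, and I_E = (β+1)I_B = 1.15 mA.
V_CE = V_CC − I_C·R_C − I_E·R_E = 17 − 1.13×0.56 − 1.15×2.2 = 13.8 V.
V_CE = 13.8 V > 0.2 V confirms active-region operation.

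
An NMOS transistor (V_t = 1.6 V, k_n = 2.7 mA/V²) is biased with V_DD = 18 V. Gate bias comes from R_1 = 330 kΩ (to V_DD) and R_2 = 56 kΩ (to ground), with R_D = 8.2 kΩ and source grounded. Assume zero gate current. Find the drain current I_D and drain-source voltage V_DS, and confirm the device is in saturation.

I_D ≈ 1.4 mA, V_DS ≈ 6.7 V

V_G = V_DD·R_2/(R_1+R_2) = 18×56/386 = 2.61 V. With the source grounded, V_GS = V_G = 2.61 V.
Assume saturation: I_D = (k_n/2)(V_GS − V_t)² = (2.7/2)×(2.61 − 1.6)² = 1.35×1.01² = 1.38 mA.
V_DS = V_DD − I_D·R_D = 18 − 1.38×8.2 = 6.68 V.
Saturation requires V_DS ≥ V_GS − V_t = 1.01 V; 6.68 ≥ 1.01 ✓.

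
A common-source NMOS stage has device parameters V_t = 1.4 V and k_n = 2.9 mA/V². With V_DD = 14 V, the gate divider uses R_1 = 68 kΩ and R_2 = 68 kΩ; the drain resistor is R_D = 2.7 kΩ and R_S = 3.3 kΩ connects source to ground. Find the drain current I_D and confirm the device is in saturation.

I_D ≈ 1.4 mA

V_G = V_DD·R_2/(R_1+R_2) = 14×68/136 = 7 V.
Assume saturation: I_D = (k_n/2)(V_GS − V_t)² with V_GS = V_G − I_D·R_S = 7 − 3.3·I_D.
Substituting gives 15.8·I_D² − 54.6·I_D + 45.5 = 0, with roots I_D = 1.4 or 2.06 mA.
The root I_D = 2.06 mA gives V_GS = 0.209 V ≤ V_t, so take I_D = 1.4 mA.
Then V_GS = 2.38 V and V_DS = V_DD − I_D(R_D+R_S) = 14 − 1.4×6 = 5.6 V.
Saturation requires V_DS ≥ V_GS − V_t = 0.982 V; 5.6 ≥ 0.982 ✓.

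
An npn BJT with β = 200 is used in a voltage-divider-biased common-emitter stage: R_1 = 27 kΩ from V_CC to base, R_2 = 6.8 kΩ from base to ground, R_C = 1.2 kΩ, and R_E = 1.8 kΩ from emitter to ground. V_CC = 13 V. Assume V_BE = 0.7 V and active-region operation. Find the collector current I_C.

I_C ≈ 1 mA

Thevenize the base divider: V_Th = V_CC·R_2/(R_1+R_2) = 13×6.8/33.8 = 2.62 V, R_Th = R_1‖R_2 = 5.43 kΩ.
Base-emitter loop: V_Th = I_B·R_Th + V_BE + (β+1)I_B·R_E, so I_B = (2.62 − 0.7) / (5.43 + 201×1.8) = 0.00522 mA.
I_C = β·I_B = 200×0.00522 = 1.04 mA, and I_E = (β+1)I_B = 1.05 mA.
V_CE = V_CC − I_C·R_C − I_E·R_E = 13 − 1.04×1.2 − 1.05×1.8 = 9.86 V.
V_CE = 9.86 V > 0.2 V confirms active-region operation.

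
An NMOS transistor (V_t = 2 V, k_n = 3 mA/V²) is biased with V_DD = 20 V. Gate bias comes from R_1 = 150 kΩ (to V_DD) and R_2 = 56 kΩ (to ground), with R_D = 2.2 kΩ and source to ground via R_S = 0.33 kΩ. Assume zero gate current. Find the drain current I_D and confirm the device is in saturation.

I_D ≈ 4.9 mA

V_G = V_DD·R_2/(R_1+R_2) = 20×56/206 = 5.44 V.
Assume saturation: I_D = (k_n/2)(V_GS − V_t)² with V_GS = V_G − I_D·R_S = 5.44 − 0.33·I_D.
Substituting gives 0.163·I_D² − 4.4·I_D + 17.7 = 0, with roots I_D = 4.92 or 22 mA.
The root I_D = 22 mA gives V_GS = -1.83 V ≤ V_t, so take I_D = 4.92 mA.
Then V_GS = 3.81 V and V_DS = V_DD − I_D(R_D+R_S) = 20 − 4.92×2.53 = 7.54 V.
Saturation requires V_DS ≥ V_GS − V_t = 1.81 V; 7.54 ≥ 1.81 ✓.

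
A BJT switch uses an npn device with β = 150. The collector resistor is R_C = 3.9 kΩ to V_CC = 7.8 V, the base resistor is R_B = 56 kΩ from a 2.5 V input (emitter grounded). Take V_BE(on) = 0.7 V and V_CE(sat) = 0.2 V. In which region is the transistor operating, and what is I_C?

Assume active: I_B = (2.5 − 0.7)/56 = 0.0321 mA, giving I_C = β·I_B = 4.82 mA.
But then V_CE = 7.8 − 4.82×3.9 = -11 V < V_CE(sat) = 0.2 V — impossible in the active region.
So the transistor is saturated. With V_CE = 0.2 V, I_C = (V_CC − 0.2)/R_C = 7.6/3.9 = 1.95 mA.
Check: β·I_B = 4.82 mA > I_C = 1.95 mA, confirming saturation.

saturation; I_C ≈ 1.9 mA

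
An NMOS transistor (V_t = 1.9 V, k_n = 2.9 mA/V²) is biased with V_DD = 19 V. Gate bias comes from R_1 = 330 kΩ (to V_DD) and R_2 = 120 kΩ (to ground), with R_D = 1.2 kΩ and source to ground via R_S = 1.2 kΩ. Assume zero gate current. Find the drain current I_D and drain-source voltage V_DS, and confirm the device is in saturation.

I_D ≈ 1.7 mA, V_DS ≈ 15 V

V_G = V_DD·R_2/(R_1+R_2) = 19×120/450 = 5.07 V.
Assume saturation: I_D = (k_n/2)(V_GS − V_t)² with V_GS = V_G − I_D·R_S = 5.07 − 1.2·I_D.
Substituting gives 2.09·I_D² − 12·I_D + 14.5 = 0, with roots I_D = 1.73 or 4.03 mA.
The root I_D = 4.03 mA gives V_GS = 0.233 V ≤ V_t, so take I_D = 1.73 mA.
Then V_GS = 2.99 V and V_DS = V_DD − I_D(R_D+R_S) = 19 − 1.73×2.4 = 14.9 V.
Saturation requires V_DS ≥ V_GS − V_t = 1.09 V; 14.9 ≥ 1.09 ✓.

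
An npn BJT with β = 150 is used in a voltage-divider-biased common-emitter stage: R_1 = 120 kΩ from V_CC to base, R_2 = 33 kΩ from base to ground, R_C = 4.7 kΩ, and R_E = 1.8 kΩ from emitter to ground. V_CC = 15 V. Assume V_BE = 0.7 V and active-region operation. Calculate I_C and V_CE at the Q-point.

Thevenize the base divider: V_Th = V_CC·R_2/(R_1+R_2) = 15×33/153 = 3.24 V, R_Th = R_1‖R_2 = 25.9 kΩ.
Base-emitter loop: V_Th = I_B·R_Th + V_BE + (β+1)I_B·R_E, so I_B = (3.24 − 0.7) / (25.9 + 151×1.8) = 0.00852 mA.
I_C = β·I_B = 150×0.00852 = 1.28 mA, and I_E = (β+1)I_B = 1.29 mA.
V_CE = V_CC − I_C·R_C − I_E·R_E = 15 − 1.28×4.7 − 1.29×1.8 = 6.68 V.
V_CE = 6.68 V > 0.2 V confirms active-region operation.

I_C ≈ 1.3 mA, V_CE ≈ 6.7 V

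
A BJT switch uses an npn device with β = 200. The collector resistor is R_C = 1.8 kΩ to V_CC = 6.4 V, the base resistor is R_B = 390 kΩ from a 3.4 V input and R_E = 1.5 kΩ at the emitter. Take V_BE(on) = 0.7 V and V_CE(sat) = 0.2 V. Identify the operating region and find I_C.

Assume active. Base-emitter loop: I_B = (V_BB − V_BE)/(R_B + (β+1)R_E) = (3.4 − 0.7)/(390 + 201×1.5) = 0.0039 mA.
I_C = β·I_B = 200×0.0039 = 0.781 mA.
V_CE = V_CC − I_C·R_C − I_E·R_E = 6.4 − 0.781×1.8 − 0.785×1.5 = 3.82 V > V_CE(sat), so the active-region assumption holds.

active; I_C ≈ 0.78 mA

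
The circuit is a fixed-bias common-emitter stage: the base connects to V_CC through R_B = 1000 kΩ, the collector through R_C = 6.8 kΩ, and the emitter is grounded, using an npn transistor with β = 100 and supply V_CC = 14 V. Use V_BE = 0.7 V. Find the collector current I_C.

I_C ≈ 1.3 mA

Base loop: V_CC = I_B·R_B + V_BE, so I_B = (14 − 0.7)/1000 kΩ = 0.0133 mA.
In the active region I_C = β·I_B = 100 × 0.0133 = 1.33 mA.
Collector loop: V_CE = V_CC − I_C·R_C = 14 − 1.33×6.8 = 4.96 V.
Since V_CE = 4.96 V > V_CE(sat) ≈ 0.2 V, the transistor is in the active region as assumed.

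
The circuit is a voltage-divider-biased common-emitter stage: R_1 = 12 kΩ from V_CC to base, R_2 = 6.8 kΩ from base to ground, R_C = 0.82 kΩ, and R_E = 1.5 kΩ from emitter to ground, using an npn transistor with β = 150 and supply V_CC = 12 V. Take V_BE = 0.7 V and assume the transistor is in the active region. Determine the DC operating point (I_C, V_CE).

I_C ≈ 2.4 mA, V_CE ≈ 6.5 V

Thevenize the base divider: V_Th = V_CC·R_2/(R_1+R_2) = 12×6.8/18.8 = 4.34 V, R_Th = R_1‖R_2 = 4.34 kΩ.
Base-emitter loop: V_Th = I_B·R_Th + V_BE + (β+1)I_B·R_E, so I_B = (4.34 − 0.7) / (4.34 + 151×1.5) = 0.0158 mA.
I_C = β·I_B = 150×0.0158 = 2.37 mA, and I_E = (β+1)I_B = 2.38 mA.
V_CE = V_CC − I_C·R_C − I_E·R_E = 12 − 2.37×0.82 − 2.38×1.5 = 6.49 V.
V_CE = 6.49 V > 0.2 V confirms active-region operation.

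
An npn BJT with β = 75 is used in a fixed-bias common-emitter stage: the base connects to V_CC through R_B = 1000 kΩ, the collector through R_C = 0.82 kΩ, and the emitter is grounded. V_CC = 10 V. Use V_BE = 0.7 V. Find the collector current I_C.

I_C ≈ 0.7 mA

Base loop: V_CC = I_B·R_B + V_BE, so I_B = (10 − 0.7)/1000 kΩ = 0.0093 mA.
In the active region I_C = β·I_B = 75 × 0.0093 = 0.698 mA.
Collector loop: V_CE = V_CC − I_C·R_C = 10 − 0.698×0.82 = 9.43 V.
Since V_CE = 9.43 V > V_CE(sat) ≈ 0.2 V, the transistor is in the active region as assumed.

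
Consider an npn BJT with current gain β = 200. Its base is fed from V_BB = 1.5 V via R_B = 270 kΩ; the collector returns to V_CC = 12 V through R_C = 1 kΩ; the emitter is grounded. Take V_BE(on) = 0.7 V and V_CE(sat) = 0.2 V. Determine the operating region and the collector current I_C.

Assume active. Base-emitter loop: I_B = (V_BB − V_BE)/R_B = (1.5 − 0.7)/270 = 0.00296 mA.
I_C = β·I_B = 200×0.00296 = 0.593 mA.
V_CE = V_CC − I_C·R_C = 12 − 0.593×1 = 11.4 V > V_CE(sat), so the active-region assumption holds.

active; I_C ≈ 0.59 mA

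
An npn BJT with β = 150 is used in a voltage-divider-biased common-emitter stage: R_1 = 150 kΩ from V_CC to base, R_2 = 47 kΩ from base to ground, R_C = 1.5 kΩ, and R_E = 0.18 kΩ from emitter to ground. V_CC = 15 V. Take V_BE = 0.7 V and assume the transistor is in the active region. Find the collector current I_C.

I_C ≈ 6.9 mA

Thevenize the base divider: V_Th = V_CC·R_2/(R_1+R_2) = 15×47/197 = 3.58 V, R_Th = R_1‖R_2 = 35.8 kΩ.
Base-emitter loop: V_Th = I_B·R_Th + V_BE + (β+1)I_B·R_E, so I_B = (3.58 − 0.7) / (35.8 + 151×0.18) = 0.0457 mA.
I_C = β·I_B = 150×0.0457 = 6.86 mA, and I_E = (β+1)I_B = 6.9 mA.
V_CE = V_CC − I_C·R_C − I_E·R_E = 15 − 6.86×1.5 − 6.9×0.18 = 3.47 V.
V_CE = 3.47 V > 0.2 V confirms active-region operation.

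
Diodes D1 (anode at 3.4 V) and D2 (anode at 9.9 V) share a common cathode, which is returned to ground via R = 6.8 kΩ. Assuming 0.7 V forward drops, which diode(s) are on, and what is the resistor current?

Only D2 conducts; I_R ≈ 1.4 mA

Assume both conduct. Then node N would need to be at both 3.4−0.7 = 2.7 V and 9.9−0.7 = 9.2 V, which is impossible.
Assume only D2 conducts: V_N = 9.9 − 0.7 = 9.2 V, so I_R = 9.2/6.8 = 1.35 mA.
Check D1: its anode-to-cathode voltage is 3.4 − 9.2 = -5.8 V < 0.7 V, so it is off. The assumption is consistent.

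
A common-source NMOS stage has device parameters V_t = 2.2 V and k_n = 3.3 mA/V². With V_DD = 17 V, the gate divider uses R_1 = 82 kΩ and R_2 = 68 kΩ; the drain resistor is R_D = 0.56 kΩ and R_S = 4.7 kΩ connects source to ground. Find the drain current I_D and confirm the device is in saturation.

I_D ≈ 1 mA

V_G = V_DD·R_2/(R_1+R_2) = 17×68/150 = 7.71 V.
Assume saturation: I_D = (k_n/2)(V_GS − V_t)² with V_GS = V_G − I_D·R_S = 7.71 − 4.7·I_D.
Substituting gives 36.4·I_D² − 86.4·I_D + 50 = 0, with roots I_D = 1.01 or 1.37 mA.
The root I_D = 1.37 mA gives V_GS = 1.29 V ≤ V_t, so take I_D = 1.01 mA.
Then V_GS = 2.98 V and V_DS = V_DD − I_D(R_D+R_S) = 17 − 1.01×5.26 = 11.7 V.
Saturation requires V_DS ≥ V_GS − V_t = 0.781 V; 11.7 ≥ 0.781 ✓.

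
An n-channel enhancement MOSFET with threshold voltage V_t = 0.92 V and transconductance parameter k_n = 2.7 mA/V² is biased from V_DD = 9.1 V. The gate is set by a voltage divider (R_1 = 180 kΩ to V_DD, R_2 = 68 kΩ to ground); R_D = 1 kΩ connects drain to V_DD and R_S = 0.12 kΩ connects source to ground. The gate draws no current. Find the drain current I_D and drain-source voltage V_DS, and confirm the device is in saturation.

I_D ≈ 2.3 mA, V_DS ≈ 6.5 V

V_G = V_DD·R_2/(R_1+R_2) = 9.1×68/248 = 2.5 V.
Assume saturation: I_D = (k_n/2)(V_GS − V_t)² with V_GS = V_G − I_D·R_S = 2.5 − 0.12·I_D.
Substituting gives 0.0194·I_D² − 1.51·I_D + 3.35 = 0, with roots I_D = 2.28 or 75.4 mA.
The root I_D = 75.4 mA gives V_GS = -6.55 V ≤ V_t, so take I_D = 2.28 mA.
Then V_GS = 2.22 V and V_DS = V_DD − I_D(R_D+R_S) = 9.1 − 2.28×1.12 = 6.54 V.
Saturation requires V_DS ≥ V_GS − V_t = 1.3 V; 6.54 ≥ 1.3 ✓.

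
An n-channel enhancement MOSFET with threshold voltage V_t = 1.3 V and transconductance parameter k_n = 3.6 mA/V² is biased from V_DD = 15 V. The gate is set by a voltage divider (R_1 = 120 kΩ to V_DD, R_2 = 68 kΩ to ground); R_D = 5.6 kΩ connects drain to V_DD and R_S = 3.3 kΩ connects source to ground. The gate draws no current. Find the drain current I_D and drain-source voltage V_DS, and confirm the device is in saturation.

V_G = V_DD·R_2/(R_1+R_2) = 15×68/188 = 5.43 V.
Assume saturation: I_D = (k_n/2)(V_GS − V_t)² with V_GS = V_G − I_D·R_S = 5.43 − 3.3·I_D.
Substituting gives 19.6·I_D² − 50·I_D + 30.6 = 0, with roots I_D = 1.02 or 1.53 mA.
The root I_D = 1.53 mA gives V_GS = 0.378 V ≤ V_t, so take I_D = 1.02 mA.
Then V_GS = 2.05 V and V_DS = V_DD − I_D(R_D+R_S) = 15 − 1.02×8.9 = 5.91 V.
Saturation requires V_DS ≥ V_GS − V_t = 0.753 V; 5.91 ≥ 0.753 ✓.

I_D ≈ 1 mA, V_DS ≈ 5.9 V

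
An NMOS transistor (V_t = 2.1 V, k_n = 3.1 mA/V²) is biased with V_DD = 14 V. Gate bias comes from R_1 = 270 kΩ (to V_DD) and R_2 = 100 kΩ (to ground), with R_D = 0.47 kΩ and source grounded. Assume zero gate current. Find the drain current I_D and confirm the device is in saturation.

V_G = V_DD·R_2/(R_1+R_2) = 14×100/370 = 3.78 V. With the source grounded, V_GS = V_G = 3.78 V.
Assume saturation: I_D = (k_n/2)(V_GS − V_t)² = (3.1/2)×(3.78 − 2.1)² = 1.55×1.68² = 4.39 mA.
V_DS = V_DD − I_D·R_D = 14 − 4.39×0.47 = 11.9 V.
Saturation requires V_DS ≥ V_GS − V_t = 1.68 V; 11.9 ≥ 1.68 ✓.

I_D ≈ 4.4 mA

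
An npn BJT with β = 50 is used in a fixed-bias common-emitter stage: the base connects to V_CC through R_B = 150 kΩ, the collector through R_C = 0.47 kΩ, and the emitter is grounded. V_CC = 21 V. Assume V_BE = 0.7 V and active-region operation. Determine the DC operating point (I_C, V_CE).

I_C ≈ 6.8 mA, V_CE ≈ 18 V

Base loop: V_CC = I_B·R_B + V_BE, so I_B = (21 − 0.7)/150 kΩ = 0.135 mA.
In the active region I_C = β·I_B = 50 × 0.135 = 6.77 mA.
Collector loop: V_CE = V_CC − I_C·R_C = 21 − 6.77×0.47 = 17.8 V.
Since V_CE = 17.8 V > V_CE(sat) ≈ 0.2 V, the transistor is in the active region as assumed.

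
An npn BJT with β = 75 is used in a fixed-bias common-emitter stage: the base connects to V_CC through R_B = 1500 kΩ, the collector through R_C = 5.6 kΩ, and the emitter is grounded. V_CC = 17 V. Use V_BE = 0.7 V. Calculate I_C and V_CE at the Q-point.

Base loop: V_CC = I_B·R_B + V_BE, so I_B = (17 − 0.7)/1500 kΩ = 0.0109 mA.
In the active region I_C = β·I_B = 75 × 0.0109 = 0.815 mA.
Collector loop: V_CE = V_CC − I_C·R_C = 17 − 0.815×5.6 = 12.4 V.
Since V_CE = 12.4 V > V_CE(sat) ≈ 0.2 V, the transistor is in the active region as assumed.

I_C ≈ 0.82 mA, V_CE ≈ 12 V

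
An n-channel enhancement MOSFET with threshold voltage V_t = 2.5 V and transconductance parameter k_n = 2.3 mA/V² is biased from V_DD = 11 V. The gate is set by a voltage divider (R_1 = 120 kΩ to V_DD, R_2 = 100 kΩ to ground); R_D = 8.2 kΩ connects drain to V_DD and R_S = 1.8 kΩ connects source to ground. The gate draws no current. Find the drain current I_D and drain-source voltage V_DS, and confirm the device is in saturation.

V_G = V_DD·R_2/(R_1+R_2) = 11×100/220 = 5 V.
Assume saturation: I_D = (k_n/2)(V_GS − V_t)² with V_GS = V_G − I_D·R_S = 5 − 1.8·I_D.
Substituting gives 3.73·I_D² − 11.3·I_D + 7.19 = 0, with roots I_D = 0.898 or 2.15 mA.
The root I_D = 2.15 mA gives V_GS = 1.13 V ≤ V_t, so take I_D = 0.898 mA.
Then V_GS = 3.38 V and V_DS = V_DD − I_D(R_D+R_S) = 11 − 0.898×10 = 2.02 V.
Saturation requires V_DS ≥ V_GS − V_t = 0.884 V; 2.02 ≥ 0.884 ✓.

I_D ≈ 0.9 mA, V_DS ≈ 2 V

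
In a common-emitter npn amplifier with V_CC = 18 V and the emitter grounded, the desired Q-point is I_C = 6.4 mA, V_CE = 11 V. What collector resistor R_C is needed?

R_C ≈ 1.1 kΩ

Collector loop: V_CC = I_C·R_C + V_CE.
R_C = (V_CC − V_CE)/I_C = (18 − 11)/6.4 = 1.09 kΩ.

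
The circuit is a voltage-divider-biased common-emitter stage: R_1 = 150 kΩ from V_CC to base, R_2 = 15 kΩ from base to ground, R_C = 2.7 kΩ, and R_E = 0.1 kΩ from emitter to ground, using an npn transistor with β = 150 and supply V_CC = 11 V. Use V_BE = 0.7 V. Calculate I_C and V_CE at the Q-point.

Thevenize the base divider: V_Th = V_CC·R_2/(R_1+R_2) = 11×15/165 = 1 V, R_Th = R_1‖R_2 = 13.6 kΩ.
Base-emitter loop: V_Th = I_B·R_Th + V_BE + (β+1)I_B·R_E, so I_B = (1 − 0.7) / (13.6 + 151×0.1) = 0.0104 mA.
I_C = β·I_B = 150×0.0104 = 1.57 mA, and I_E = (β+1)I_B = 1.58 mA.
V_CE = V_CC − I_C·R_C − I_E·R_E = 11 − 1.57×2.7 − 1.58×0.1 = 6.61 V.
V_CE = 6.61 V > 0.2 V confirms active-region operation.

I_C ≈ 1.6 mA, V_CE ≈ 6.6 V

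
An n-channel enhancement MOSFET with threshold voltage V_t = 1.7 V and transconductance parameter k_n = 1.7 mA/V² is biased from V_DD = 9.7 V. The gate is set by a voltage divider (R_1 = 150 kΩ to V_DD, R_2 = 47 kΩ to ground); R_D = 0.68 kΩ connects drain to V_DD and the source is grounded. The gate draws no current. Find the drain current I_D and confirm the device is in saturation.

I_D ≈ 0.32 mA

V_G = V_DD·R_2/(R_1+R_2) = 9.7×47/197 = 2.31 V. With the source grounded, V_GS = V_G = 2.31 V.
Assume saturation: I_D = (k_n/2)(V_GS − V_t)² = (1.7/2)×(2.31 − 1.7)² = 0.85×0.614² = 0.321 mA.
V_DS = V_DD − I_D·R_D = 9.7 − 0.321×0.68 = 9.48 V.
Saturation requires V_DS ≥ V_GS − V_t = 0.614 V; 9.48 ≥ 0.614 ✓.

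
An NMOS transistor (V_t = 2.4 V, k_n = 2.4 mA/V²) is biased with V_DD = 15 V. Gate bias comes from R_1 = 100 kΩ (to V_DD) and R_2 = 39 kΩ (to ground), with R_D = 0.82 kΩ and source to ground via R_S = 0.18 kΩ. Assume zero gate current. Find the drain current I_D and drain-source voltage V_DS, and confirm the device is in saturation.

I_D ≈ 2.3 mA, V_DS ≈ 13 V

V_G = V_DD·R_2/(R_1+R_2) = 15×39/139 = 4.21 V.
Assume saturation: I_D = (k_n/2)(V_GS − V_t)² with V_GS = V_G − I_D·R_S = 4.21 − 0.18·I_D.
Substituting gives 0.0389·I_D² − 1.78·I_D + 3.93 = 0, with roots I_D = 2.32 or 43.5 mA.
The root I_D = 43.5 mA gives V_GS = -3.62 V ≤ V_t, so take I_D = 2.32 mA.
Then V_GS = 3.79 V and V_DS = V_DD − I_D(R_D+R_S) = 15 − 2.32×1 = 12.7 V.
Saturation requires V_DS ≥ V_GS − V_t = 1.39 V; 12.7 ≥ 1.39 ✓.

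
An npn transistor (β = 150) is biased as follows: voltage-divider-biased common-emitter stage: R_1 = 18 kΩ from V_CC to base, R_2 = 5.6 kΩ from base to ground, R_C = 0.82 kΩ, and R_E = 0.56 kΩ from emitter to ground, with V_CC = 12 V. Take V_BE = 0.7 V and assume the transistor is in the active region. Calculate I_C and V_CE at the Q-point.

I_C ≈ 3.6 mA, V_CE ≈ 7 V

Thevenize the base divider: V_Th = V_CC·R_2/(R_1+R_2) = 12×5.6/23.6 = 2.85 V, R_Th = R_1‖R_2 = 4.27 kΩ.
Base-emitter loop: V_Th = I_B·R_Th + V_BE + (β+1)I_B·R_E, so I_B = (2.85 − 0.7) / (4.27 + 151×0.56) = 0.0242 mA.
I_C = β·I_B = 150×0.0242 = 3.63 mA, and I_E = (β+1)I_B = 3.65 mA.
V_CE = V_CC − I_C·R_C − I_E·R_E = 12 − 3.63×0.82 − 3.65×0.56 = 6.98 V.
V_CE = 6.98 V > 0.2 V confirms active-region operation.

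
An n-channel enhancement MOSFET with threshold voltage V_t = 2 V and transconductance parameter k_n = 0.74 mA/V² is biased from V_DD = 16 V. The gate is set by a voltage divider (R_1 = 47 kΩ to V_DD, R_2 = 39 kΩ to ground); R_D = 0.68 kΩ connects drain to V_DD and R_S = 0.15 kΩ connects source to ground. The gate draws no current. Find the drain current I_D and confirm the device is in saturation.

V_G = V_DD·R_2/(R_1+R_2) = 16×39/86 = 7.26 V.
Assume saturation: I_D = (k_n/2)(V_GS − V_t)² with V_GS = V_G − I_D·R_S = 7.26 − 0.15·I_D.
Substituting gives 0.00832·I_D² − 1.58·I_D + 10.2 = 0, with roots I_D = 6.69 or 184 mA.
The root I_D = 184 mA gives V_GS = -20.3 V ≤ V_t, so take I_D = 6.69 mA.
Then V_GS = 6.25 V and V_DS = V_DD − I_D(R_D+R_S) = 16 − 6.69×0.83 = 10.4 V.
Saturation requires V_DS ≥ V_GS − V_t = 4.25 V; 10.4 ≥ 4.25 ✓.

I_D ≈ 6.7 mA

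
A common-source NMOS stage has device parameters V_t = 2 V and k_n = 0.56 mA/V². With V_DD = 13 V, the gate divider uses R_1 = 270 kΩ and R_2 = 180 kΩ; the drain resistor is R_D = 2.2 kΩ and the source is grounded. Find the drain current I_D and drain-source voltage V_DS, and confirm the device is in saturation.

I_D ≈ 2.9 mA, V_DS ≈ 6.7 V

V_G = V_DD·R_2/(R_1+R_2) = 13×180/450 = 5.2 V. With the source grounded, V_GS = V_G = 5.2 V.
Assume saturation: I_D = (k_n/2)(V_GS − V_t)² = (0.56/2)×(5.2 − 2)² = 0.28×3.2² = 2.87 mA.
V_DS = V_DD − I_D·R_D = 13 − 2.87×2.2 = 6.69 V.
Saturation requires V_DS ≥ V_GS − V_t = 3.2 V; 6.69 ≥ 3.2 ✓.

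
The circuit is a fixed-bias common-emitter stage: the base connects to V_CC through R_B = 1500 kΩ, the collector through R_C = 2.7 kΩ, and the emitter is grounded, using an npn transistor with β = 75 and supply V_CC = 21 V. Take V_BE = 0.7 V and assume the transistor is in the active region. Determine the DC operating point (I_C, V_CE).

I_C ≈ 1 mA, V_CE ≈ 18 V

Base loop: V_CC = I_B·R_B + V_BE, so I_B = (21 − 0.7)/1500 kΩ = 0.0135 mA.
In the active region I_C = β·I_B = 75 × 0.0135 = 1.01 mA.
Collector loop: V_CE = V_CC − I_C·R_C = 21 − 1.01×2.7 = 18.3 V.
Since V_CE = 18.3 V > V_CE(sat) ≈ 0.2 V, the transistor is in the active region as assumed.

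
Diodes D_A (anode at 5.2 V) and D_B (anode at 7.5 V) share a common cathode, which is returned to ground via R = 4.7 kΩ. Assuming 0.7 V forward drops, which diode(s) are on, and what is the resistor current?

Assume both conduct. Then node N would need to be at both 5.2−0.7 = 4.5 V and 7.5−0.7 = 6.8 V, which is impossible.
Assume only D_B conducts: V_N = 7.5 − 0.7 = 6.8 V, so I_R = 6.8/4.7 = 1.45 mA.
Check D_A: its anode-to-cathode voltage is 5.2 − 6.8 = -1.6 V < 0.7 V, so it is off. The assumption is consistent.

Only D_B conducts; I_R ≈ 1.4 mA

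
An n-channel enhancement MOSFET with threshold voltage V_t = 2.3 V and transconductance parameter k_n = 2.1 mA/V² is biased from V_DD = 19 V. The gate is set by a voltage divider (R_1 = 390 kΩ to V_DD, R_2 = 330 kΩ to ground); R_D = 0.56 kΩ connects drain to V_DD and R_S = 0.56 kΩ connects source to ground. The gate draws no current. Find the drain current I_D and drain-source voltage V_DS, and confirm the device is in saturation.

V_G = V_DD·R_2/(R_1+R_2) = 19×330/720 = 8.71 V.
Assume saturation: I_D = (k_n/2)(V_GS − V_t)² with V_GS = V_G − I_D·R_S = 8.71 − 0.56·I_D.
Substituting gives 0.329·I_D² − 8.54·I_D + 43.1 = 0, with roots I_D = 6.87 or 19 mA.
The root I_D = 19 mA gives V_GS = -1.96 V ≤ V_t, so take I_D = 6.87 mA.
Then V_GS = 4.86 V and V_DS = V_DD − I_D(R_D+R_S) = 19 − 6.87×1.12 = 11.3 V.
Saturation requires V_DS ≥ V_GS − V_t = 2.56 V; 11.3 ≥ 2.56 ✓.

I_D ≈ 6.9 mA, V_DS ≈ 11 V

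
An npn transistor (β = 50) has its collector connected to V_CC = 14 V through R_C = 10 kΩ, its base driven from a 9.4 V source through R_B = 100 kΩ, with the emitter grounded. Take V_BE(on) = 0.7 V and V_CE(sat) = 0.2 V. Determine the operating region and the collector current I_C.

saturation; I_C ≈ 1.4 mA

Assume active: I_B = (9.4 − 0.7)/100 = 0.087 mA, giving I_C = β·I_B = 4.35 mA.
But then V_CE = 14 − 4.35×10 = -29.5 V < V_CE(sat) = 0.2 V — impossible in the active region.
So the transistor is saturated. With V_CE = 0.2 V, I_C = (V_CC − 0.2)/R_C = 13.8/10 = 1.38 mA.
Check: β·I_B = 4.35 mA > I_C = 1.38 mA, confirming saturation.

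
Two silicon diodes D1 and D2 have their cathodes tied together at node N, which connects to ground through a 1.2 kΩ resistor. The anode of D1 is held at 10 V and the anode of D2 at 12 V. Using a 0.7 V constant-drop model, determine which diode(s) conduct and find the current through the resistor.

Assume both conduct. Then node N would need to be at both 10−0.7 = 9.3 V and 12−0.7 = 11.3 V, which is impossible.
Assume only D2 conducts: V_N = 12 − 0.7 = 11.3 V, so I_R = 11.3/1.2 = 9.42 mA.
Check D1: its anode-to-cathode voltage is 10 − 11.3 = -1.3 V < 0.7 V, so it is off. The assumption is consistent.

Only D2 conducts; I_R ≈ 9.4 mA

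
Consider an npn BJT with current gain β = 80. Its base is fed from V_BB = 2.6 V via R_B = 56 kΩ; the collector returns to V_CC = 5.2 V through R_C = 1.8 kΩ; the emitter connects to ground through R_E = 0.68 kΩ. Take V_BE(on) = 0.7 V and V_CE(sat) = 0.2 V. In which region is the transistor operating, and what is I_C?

active; I_C ≈ 1.4 mA

Assume active. Base-emitter loop: I_B = (V_BB − V_BE)/(R_B + (β+1)R_E) = (2.6 − 0.7)/(56 + 81×0.68) = 0.0171 mA.
I_C = β·I_B = 80×0.0171 = 1.37 mA.
V_CE = V_CC − I_C·R_C − I_E·R_E = 5.2 − 1.37×1.8 − 1.39×0.68 = 1.79 V > V_CE(sat), so the active-region assumption holds.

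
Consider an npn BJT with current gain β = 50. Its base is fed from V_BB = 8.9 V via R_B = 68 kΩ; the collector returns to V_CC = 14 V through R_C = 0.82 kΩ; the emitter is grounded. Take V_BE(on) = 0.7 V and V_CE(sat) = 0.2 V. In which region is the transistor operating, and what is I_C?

active; I_C ≈ 6 mA

Assume active. Base-emitter loop: I_B = (V_BB − V_BE)/R_B = (8.9 − 0.7)/68 = 0.121 mA.
I_C = β·I_B = 50×0.121 = 6.03 mA.
V_CE = V_CC − I_C·R_C = 14 − 6.03×0.82 = 9.06 V > V_CE(sat), so the active-region assumption holds.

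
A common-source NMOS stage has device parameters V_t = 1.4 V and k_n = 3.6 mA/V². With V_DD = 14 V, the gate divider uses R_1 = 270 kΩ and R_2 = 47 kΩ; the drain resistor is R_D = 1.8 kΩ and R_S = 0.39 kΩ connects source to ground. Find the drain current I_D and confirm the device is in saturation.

I_D ≈ 0.45 mA

V_G = V_DD·R_2/(R_1+R_2) = 14×47/317 = 2.08 V.
Assume saturation: I_D = (k_n/2)(V_GS − V_t)² with V_GS = V_G − I_D·R_S = 2.08 − 0.39·I_D.
Substituting gives 0.274·I_D² − 1.95·I_D + 0.822 = 0, with roots I_D = 0.45 or 6.67 mA.
The root I_D = 6.67 mA gives V_GS = -0.525 V ≤ V_t, so take I_D = 0.45 mA.
Then V_GS = 1.9 V and V_DS = V_DD − I_D(R_D+R_S) = 14 − 0.45×2.19 = 13 V.
Saturation requires V_DS ≥ V_GS − V_t = 0.5 V; 13 ≥ 0.5 ✓.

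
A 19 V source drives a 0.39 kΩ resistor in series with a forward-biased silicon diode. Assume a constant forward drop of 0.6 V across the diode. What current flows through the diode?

I ≈ 47 mA

KVL around the loop: 19 = V_D + I·R = 0.6 + I × 0.39 kΩ.
So I = (19 − 0.6) / 0.39 kΩ = 18.4 / 0.39 = 47.2 mA.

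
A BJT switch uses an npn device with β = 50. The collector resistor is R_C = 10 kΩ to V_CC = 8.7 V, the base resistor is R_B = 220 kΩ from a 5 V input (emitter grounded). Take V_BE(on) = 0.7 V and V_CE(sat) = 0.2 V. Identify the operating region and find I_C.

Assume active: I_B = (5 − 0.7)/220 = 0.0195 mA, giving I_C = β·I_B = 0.977 mA.
But then V_CE = 8.7 − 0.977×10 = -1.07 V < V_CE(sat) = 0.2 V — impossible in the active region.
So the transistor is saturated. With V_CE = 0.2 V, I_C = (V_CC − 0.2)/R_C = 8.5/10 = 0.85 mA.
Check: β·I_B = 0.977 mA > I_C = 0.85 mA, confirming saturation.

saturation; I_C ≈ 0.85 mA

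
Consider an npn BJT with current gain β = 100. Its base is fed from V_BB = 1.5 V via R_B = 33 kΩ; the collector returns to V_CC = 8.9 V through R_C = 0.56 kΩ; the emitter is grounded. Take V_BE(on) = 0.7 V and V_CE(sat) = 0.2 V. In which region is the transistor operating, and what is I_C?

Assume active. Base-emitter loop: I_B = (V_BB − V_BE)/R_B = (1.5 − 0.7)/33 = 0.0242 mA.
I_C = β·I_B = 100×0.0242 = 2.42 mA.
V_CE = V_CC − I_C·R_C = 8.9 − 2.42×0.56 = 7.54 V > V_CE(sat), so the active-region assumption holds.

active; I_C ≈ 2.4 mA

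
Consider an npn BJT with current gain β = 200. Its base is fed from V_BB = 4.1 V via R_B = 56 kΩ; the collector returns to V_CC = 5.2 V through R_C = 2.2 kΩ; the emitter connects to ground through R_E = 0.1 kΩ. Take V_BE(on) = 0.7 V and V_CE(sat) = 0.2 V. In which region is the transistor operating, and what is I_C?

saturation; I_C ≈ 2.2 mA

Assume active: I_B = (4.1 − 0.7)/(56 + 201×0.1) = 0.0447 mA, I_C = β·I_B = 8.94 mA.
Then V_CE = 5.2 − 8.94×2.2 − 8.98×0.1 = -15.4 V < 0.2 V — the active assumption fails.
Re-solve with V_CE = 0.2 V. KCL at the emitter: V_E/R_E = (V_BB−0.7−V_E)/R_B + (V_CC−0.2−V_E)/R_C, giving V_E = 0.223 V.
I_C = (V_CC − 0.2 − V_E)/R_C = (5 − 0.223)/2.2 = 2.17 mA.
Check: I_B = (3.4 − 0.223)/56 = 0.0567 mA, and β·I_B = 11.3 mA > I_C, confirming saturation.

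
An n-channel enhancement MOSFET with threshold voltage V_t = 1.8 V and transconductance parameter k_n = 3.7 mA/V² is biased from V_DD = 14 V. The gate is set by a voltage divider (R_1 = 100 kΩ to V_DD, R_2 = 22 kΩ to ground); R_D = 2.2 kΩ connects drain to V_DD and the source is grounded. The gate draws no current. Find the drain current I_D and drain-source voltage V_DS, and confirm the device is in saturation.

I_D ≈ 0.97 mA, V_DS ≈ 12 V

V_G = V_DD·R_2/(R_1+R_2) = 14×22/122 = 2.52 V. With the source grounded, V_GS = V_G = 2.52 V.
Assume saturation: I_D = (k_n/2)(V_GS − V_t)² = (3.7/2)×(2.52 − 1.8)² = 1.85×0.725² = 0.971 mA.
V_DS = V_DD − I_D·R_D = 14 − 0.971×2.2 = 11.9 V.
Saturation requires V_DS ≥ V_GS − V_t = 0.725 V; 11.9 ≥ 0.725 ✓.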